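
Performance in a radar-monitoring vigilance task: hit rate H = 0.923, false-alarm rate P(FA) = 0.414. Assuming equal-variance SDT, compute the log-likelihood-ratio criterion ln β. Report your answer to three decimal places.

z(H) = 1.4255
z(FA) = -0.2173
ln β = −½·[z(H)² − z(FA)²] = −0.5 × (2.0321 − 0.0472) = -0.99245

ln β = -0.992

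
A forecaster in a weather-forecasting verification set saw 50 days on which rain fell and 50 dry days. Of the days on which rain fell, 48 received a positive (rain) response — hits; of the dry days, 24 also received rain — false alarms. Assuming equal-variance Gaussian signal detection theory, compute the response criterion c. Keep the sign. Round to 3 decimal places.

H = 48/50 = 0.9600
FA = 24/50 = 0.4800
z(0.9600) = 1.7507, z(0.4800) = -0.0502
c = −½·[z(H) + z(FA)] = −0.5 × (1.7507 + (-0.0502)) = -0.85025

c = -0.850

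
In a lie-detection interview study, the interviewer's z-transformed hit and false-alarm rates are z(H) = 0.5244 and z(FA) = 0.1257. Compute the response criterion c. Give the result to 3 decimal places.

c = -0.325

c = −½·[z(H) + z(FA)] = −½·(0.5244 + 0.1257) = -0.32505
c < 0: the interviewer has a liberal response bias.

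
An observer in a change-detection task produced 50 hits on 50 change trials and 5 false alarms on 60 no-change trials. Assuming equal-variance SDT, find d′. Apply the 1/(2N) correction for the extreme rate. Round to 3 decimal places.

d′ = 3.709

The hit rate is 50/50 = 1, so apply the 1/(2N) correction: H → 1 − 1/(2·50) = 0.99000.
z(H) = z(0.99000) = 2.3263
z(FA) = z(0.08333) = -1.3830
d' = 2.3263 − (-1.3830) = 3.7093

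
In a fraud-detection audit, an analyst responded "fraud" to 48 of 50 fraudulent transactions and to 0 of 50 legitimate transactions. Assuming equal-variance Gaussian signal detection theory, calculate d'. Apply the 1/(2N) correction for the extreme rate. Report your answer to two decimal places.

The false-alarm rate is 0/50 = 0, so apply the 1/(2N) correction: FA → 1/(2·50) = 0.01000.
z(H) = z(0.96000) = 1.751
z(FA) = z(0.01000) = -2.326
d' = 1.751 − (-2.326) = 4.077

d' = 4.08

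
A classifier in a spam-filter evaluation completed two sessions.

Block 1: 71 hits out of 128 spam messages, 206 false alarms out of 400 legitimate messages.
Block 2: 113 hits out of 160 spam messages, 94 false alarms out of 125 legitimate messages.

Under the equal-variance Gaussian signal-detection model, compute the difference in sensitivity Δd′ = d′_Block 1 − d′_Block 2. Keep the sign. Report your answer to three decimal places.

Block 1: z(0.5547) = 0.1375, z(0.5150) = 0.0376, d' = 0.0999
Block 2: z(0.7063) = 0.5426, z(0.7520) = 0.6808, d' = -0.1382
Δd' = d'_Block 1 − d'_Block 2 = 0.0999 − (-0.1382) = 0.2381
Block 1 has the higher sensitivity.

Δd′ = 0.238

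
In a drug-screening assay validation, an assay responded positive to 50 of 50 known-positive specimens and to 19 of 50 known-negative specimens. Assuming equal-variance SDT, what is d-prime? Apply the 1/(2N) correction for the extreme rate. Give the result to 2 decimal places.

The hit rate is 50/50 = 1, so apply the 1/(2N) correction: H → 1 − 1/(2·50) = 0.99000.
z(H) = z(0.99000) = 2.326
z(FA) = z(0.38000) = -0.305
d' = 2.326 − (-0.305) = 2.631

d-prime = 2.63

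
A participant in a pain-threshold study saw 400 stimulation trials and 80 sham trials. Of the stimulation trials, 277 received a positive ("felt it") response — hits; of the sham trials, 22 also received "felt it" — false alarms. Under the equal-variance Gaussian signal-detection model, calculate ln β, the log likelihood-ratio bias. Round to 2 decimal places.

ln β = 0.05

H = 277/400 = 0.6925
FA = 22/80 = 0.2750
z(0.6925) = 0.503, z(0.2750) = -0.598
ln β = −½·[z(H)² − z(FA)²] = −0.5 × (0.253 − 0.358) = 0.0525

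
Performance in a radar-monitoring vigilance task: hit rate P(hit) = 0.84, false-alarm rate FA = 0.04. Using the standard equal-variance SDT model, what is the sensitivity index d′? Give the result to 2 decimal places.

d′ = 2.75

z(H) = z(0.84) = 0.9945
z(FA) = z(0.04) = -1.7507
d' = z(H) − z(FA) = 0.9945 − (-1.7507) = 2.7452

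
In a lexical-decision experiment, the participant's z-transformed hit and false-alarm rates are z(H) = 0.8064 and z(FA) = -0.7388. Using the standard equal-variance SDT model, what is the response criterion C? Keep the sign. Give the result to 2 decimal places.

C = -0.03

c = −½·[z(H) + z(FA)] = −½·(0.8064 + (-0.7388)) = -0.0338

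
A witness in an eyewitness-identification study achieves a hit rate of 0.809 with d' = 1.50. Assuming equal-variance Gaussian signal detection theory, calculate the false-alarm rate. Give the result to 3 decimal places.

false-alarm rate = 0.266

z(hit rate) = z(0.809) = 0.8742
z(FA) = z(H) − d' = 0.8742 − 1.50 = -0.6258
false-alarm rate = Φ(-0.6258) = 0.2657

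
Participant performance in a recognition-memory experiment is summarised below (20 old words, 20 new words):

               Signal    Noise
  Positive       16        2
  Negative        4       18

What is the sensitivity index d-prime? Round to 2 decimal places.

d-prime = 2.12

H = 16/20 = 0.8000
FA = 2/20 = 0.1000
z(H) = z(0.8000) = 0.842
z(FA) = z(0.1000) = -1.282
d' = z(H) − z(FA) = 0.842 − (-1.282) = 2.124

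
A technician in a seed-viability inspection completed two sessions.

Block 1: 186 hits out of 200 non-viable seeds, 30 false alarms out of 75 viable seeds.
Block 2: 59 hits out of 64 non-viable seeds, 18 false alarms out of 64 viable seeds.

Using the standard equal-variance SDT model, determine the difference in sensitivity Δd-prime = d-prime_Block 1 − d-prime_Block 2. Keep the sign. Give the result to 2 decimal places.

Block 1: z(0.9300) = 1.476, z(0.4000) = -0.253, d' = 1.729
Block 2: z(0.9219) = 1.418, z(0.2812) = -0.579, d' = 1.997
Δd' = d'_Block 1 − d'_Block 2 = 1.729 − 1.997 = -0.268
Block 2 has the higher sensitivity.

Δd-prime = -0.27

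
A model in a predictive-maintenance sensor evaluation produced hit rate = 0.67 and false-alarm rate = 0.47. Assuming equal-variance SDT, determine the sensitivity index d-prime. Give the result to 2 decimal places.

Φ⁻¹(H) = Φ⁻¹(0.67) = 0.440
Φ⁻¹(FA) = Φ⁻¹(0.47) = -0.075
d' = z(H) − z(FA) = 0.440 − (-0.075) = 0.515

d-prime = 0.52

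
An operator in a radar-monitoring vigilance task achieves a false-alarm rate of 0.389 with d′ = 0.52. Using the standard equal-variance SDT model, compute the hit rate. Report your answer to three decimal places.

hit rate = 0.594

z(false-alarm rate) = z(0.389) = -0.2819
z(H) = z(FA) + d' = -0.2819 + 0.52 = 0.2381
hit rate = Φ(0.2381) = 0.5941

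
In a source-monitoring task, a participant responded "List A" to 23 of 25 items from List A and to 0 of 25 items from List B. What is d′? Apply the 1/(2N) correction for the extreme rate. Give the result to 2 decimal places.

The false-alarm rate is 0/25 = 0, so apply the 1/(2N) correction: FA → 1/(2·25) = 0.02000.
z(H) = z(0.92000) = 1.405
z(FA) = z(0.02000) = -2.054
d' = 1.405 − (-2.054) = 3.459

d′ = 3.46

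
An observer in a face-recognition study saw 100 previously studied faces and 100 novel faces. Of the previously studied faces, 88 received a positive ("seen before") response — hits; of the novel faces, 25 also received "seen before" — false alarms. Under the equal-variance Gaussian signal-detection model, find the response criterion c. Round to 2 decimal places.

H = 88/100 = 0.8800
FA = 25/100 = 0.2500
z(H) = 1.175
z(FA) = -0.674
c = −½·[z(H) + z(FA)] = −0.5 × (1.175 + (-0.674)) = -0.2505
c < 0: the observer has a liberal response bias.

c = -0.25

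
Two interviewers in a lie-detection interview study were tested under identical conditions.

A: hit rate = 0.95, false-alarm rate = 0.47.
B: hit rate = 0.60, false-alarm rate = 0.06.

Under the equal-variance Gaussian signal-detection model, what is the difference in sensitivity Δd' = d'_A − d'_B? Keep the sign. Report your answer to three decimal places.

A: z(0.95) = 1.6449, z(0.47) = -0.0753, d' = 1.7202
B: z(0.60) = 0.2533, z(0.06) = -1.5548, d' = 1.8081
Δd' = d'_A − d'_B = 1.7202 − 1.8081 = -0.0879
B has the higher sensitivity.

Δd' = -0.088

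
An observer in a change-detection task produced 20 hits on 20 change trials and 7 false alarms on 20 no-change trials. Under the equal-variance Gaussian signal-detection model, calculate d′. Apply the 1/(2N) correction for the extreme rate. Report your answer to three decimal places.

The hit rate is 20/20 = 1, so apply the 1/(2N) correction: H → 1 − 1/(2·20) = 0.97500.
z(H) = z(0.97500) = 1.9600
z(FA) = z(0.35000) = -0.3853
d' = 1.9600 − (-0.3853) = 2.3453

d′ = 2.345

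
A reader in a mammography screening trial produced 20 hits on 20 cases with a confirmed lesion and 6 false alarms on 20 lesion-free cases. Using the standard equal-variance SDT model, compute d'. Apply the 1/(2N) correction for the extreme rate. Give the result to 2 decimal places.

d' = 2.48

The hit rate is 20/20 = 1, so apply the 1/(2N) correction: H → 1 − 1/(2·20) = 0.97500.
z(H) = z(0.97500) = 1.960
z(FA) = z(0.30000) = -0.524
d' = 1.960 − (-0.524) = 2.484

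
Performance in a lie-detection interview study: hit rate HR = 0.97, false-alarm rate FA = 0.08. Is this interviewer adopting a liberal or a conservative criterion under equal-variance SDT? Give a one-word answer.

z(H) = 1.881, z(FA) = -1.405
c = −½·(z(H) + z(FA)) = -0.238
c < 0 → liberal criterion (biased toward responding “yes”).

liberal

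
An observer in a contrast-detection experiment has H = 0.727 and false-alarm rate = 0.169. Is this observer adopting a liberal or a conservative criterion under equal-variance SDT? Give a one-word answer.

z(H) = 0.604, z(FA) = -0.958
c = −½·(z(H) + z(FA)) = 0.177
c > 0 → conservative criterion (biased toward responding “no”).

conservative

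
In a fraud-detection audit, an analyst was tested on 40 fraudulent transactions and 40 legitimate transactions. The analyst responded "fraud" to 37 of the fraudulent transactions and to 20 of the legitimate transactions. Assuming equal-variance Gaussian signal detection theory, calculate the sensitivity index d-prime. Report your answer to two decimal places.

d-prime = 1.44

H = 37/40 = 0.9250
FA = 20/40 = 0.5000
z(H) = z(0.9250) = 1.4395
z(FA) = z(0.5000) = 0.0000
d' = z(H) − z(FA) = 1.4395 − 0.0000 = 1.4395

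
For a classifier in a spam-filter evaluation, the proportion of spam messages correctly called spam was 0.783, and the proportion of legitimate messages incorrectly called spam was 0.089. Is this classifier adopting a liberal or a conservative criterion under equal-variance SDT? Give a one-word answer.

conservative

z(H) = 0.782, z(FA) = -1.347
c = −½·(z(H) + z(FA)) = 0.2825
c > 0 → conservative criterion (biased toward responding “no”).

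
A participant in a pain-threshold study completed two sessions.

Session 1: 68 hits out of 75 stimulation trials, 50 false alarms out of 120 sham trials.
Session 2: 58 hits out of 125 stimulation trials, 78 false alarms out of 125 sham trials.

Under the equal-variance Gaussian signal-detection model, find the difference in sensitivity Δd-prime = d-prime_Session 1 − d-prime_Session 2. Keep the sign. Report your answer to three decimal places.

Δd-prime = 1.937

Session 1: z(0.9067) = 1.3207, z(0.4167) = -0.2103, d' = 1.5310
Session 2: z(0.4640) = -0.0904, z(0.6240) = 0.3160, d' = -0.4064
Δd' = d'_Session 1 − d'_Session 2 = 1.5310 − (-0.4064) = 1.9374
Session 1 has the higher sensitivity.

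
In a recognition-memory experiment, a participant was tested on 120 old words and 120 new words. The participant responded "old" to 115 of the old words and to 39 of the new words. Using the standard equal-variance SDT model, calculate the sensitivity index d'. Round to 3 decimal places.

H = 115/120 = 0.9583
FA = 39/120 = 0.3250
z(0.9583) = 1.7313, z(0.3250) = -0.4538
d' = z(H) − z(FA) = 1.7313 − (-0.4538) = 2.1851

d' = 2.185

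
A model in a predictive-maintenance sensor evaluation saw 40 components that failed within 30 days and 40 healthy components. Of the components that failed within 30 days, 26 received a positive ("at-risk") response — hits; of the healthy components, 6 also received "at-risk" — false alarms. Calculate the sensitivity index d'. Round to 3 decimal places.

H = 26/40 = 0.6500
FA = 6/40 = 0.1500
z(H) = z(0.6500) = 0.3853
z(FA) = z(0.1500) = -1.0364
d' = z(H) − z(FA) = 0.3853 − (-1.0364) = 1.4217

d' = 1.422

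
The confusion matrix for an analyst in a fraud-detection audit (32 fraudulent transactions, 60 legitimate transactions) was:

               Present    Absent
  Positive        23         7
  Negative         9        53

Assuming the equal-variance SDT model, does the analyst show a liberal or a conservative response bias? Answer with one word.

conservative

z(H) = 0.579, z(FA) = -1.192
c = −½·(z(H) + z(FA)) = 0.3065
c > 0 → conservative criterion (biased toward responding “no”).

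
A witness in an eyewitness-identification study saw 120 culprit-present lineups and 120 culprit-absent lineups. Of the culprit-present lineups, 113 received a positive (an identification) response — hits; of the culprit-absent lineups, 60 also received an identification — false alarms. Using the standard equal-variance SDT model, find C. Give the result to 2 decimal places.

H = 113/120 = 0.9417
FA = 60/120 = 0.5000
Φ⁻¹(H) = Φ⁻¹(0.9417) = 1.569
Φ⁻¹(FA) = Φ⁻¹(0.5000) = 0.000
c = −½·[z(H) + z(FA)] = −0.5 × (1.569 + 0.000) = -0.7845

C = -0.78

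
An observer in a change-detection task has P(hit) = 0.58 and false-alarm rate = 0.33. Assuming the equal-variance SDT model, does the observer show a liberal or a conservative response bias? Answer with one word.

conservative

z(H) = 0.202, z(FA) = -0.440
c = −½·(z(H) + z(FA)) = 0.119
c > 0 → conservative criterion (biased toward responding “no”).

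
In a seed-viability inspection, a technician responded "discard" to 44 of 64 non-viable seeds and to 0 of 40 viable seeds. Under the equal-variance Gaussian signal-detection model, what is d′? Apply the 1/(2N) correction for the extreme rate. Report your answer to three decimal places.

d′ = 2.730

The false-alarm rate is 0/40 = 0, so apply the 1/(2N) correction: FA → 1/(2·40) = 0.01250.
z(H) = z(0.68750) = 0.4888
z(FA) = z(0.01250) = -2.2414
d' = 0.4888 − (-2.2414) = 2.7302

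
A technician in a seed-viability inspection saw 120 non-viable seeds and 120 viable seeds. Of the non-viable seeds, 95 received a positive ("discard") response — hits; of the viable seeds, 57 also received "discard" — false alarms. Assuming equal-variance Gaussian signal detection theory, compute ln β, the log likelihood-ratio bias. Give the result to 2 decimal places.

H = 95/120 = 0.7917
FA = 57/120 = 0.4750
Φ⁻¹(H) = Φ⁻¹(0.7917) = 0.812
Φ⁻¹(FA) = Φ⁻¹(0.4750) = -0.063
ln β = −½·[z(H)² − z(FA)²] = −0.5 × (0.659 − 0.004) = -0.3275

ln β = -0.33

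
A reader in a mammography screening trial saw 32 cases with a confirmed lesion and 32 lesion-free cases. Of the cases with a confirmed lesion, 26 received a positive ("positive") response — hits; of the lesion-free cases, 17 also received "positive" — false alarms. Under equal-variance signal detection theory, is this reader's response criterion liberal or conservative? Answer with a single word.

z(H) = 0.887, z(FA) = 0.078
c = −½·(z(H) + z(FA)) = -0.4825
c < 0 → liberal criterion (biased toward responding “yes”).

liberal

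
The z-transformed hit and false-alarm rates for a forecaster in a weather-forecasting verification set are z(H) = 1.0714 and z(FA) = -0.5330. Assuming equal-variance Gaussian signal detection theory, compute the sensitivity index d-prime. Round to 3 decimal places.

d-prime = 1.604

d' = z(H) − z(FA) = 1.0714 − (-0.5330) = 1.6044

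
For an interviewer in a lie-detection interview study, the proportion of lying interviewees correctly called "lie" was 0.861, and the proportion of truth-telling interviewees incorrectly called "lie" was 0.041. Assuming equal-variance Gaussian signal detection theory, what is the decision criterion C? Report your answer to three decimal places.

Φ⁻¹(0.861) = 1.0848, Φ⁻¹(0.041) = -1.7392
c = −½·[z(H) + z(FA)] = −0.5 × (1.0848 + (-1.7392)) = 0.3272
c > 0: the interviewer has a conservative response bias.

C = 0.327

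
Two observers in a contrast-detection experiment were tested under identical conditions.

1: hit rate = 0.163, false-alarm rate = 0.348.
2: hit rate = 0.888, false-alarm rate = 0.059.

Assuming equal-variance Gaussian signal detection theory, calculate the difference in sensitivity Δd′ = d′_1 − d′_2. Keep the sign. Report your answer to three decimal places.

1: z(0.163) = -0.9822, z(0.348) = -0.3907, d' = -0.5915
2: z(0.888) = 1.2160, z(0.059) = -1.5632, d' = 2.7792
Δd' = d'_1 − d'_2 = -0.5915 − 2.7792 = -3.3707
2 has the higher sensitivity.

Δd′ = -3.371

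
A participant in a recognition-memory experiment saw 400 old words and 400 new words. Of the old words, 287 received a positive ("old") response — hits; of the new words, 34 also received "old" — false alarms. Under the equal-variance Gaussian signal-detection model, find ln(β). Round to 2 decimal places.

H = 287/400 = 0.7175
FA = 34/400 = 0.0850
z(H) = z(0.7175) = 0.575
z(FA) = z(0.0850) = -1.372
ln β = −½·[z(H)² − z(FA)²] = −0.5 × (0.331 − 1.882) = 0.7755

ln β = 0.78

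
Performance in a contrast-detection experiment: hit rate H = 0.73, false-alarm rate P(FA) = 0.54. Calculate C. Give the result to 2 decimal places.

C = -0.36

z(H) = 0.613
z(FA) = 0.100
c = −½·[z(H) + z(FA)] = −0.5 × (0.613 + 0.100) = -0.3565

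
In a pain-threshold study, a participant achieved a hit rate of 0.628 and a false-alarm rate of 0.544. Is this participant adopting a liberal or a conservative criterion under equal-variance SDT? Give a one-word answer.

z(H) = 0.327, z(FA) = 0.111
c = −½·(z(H) + z(FA)) = -0.219
c < 0 → liberal criterion (biased toward responding “yes”).

liberal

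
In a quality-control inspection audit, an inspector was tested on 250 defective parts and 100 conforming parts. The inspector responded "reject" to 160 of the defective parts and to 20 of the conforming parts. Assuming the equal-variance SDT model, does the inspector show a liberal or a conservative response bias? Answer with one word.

z(H) = 0.358, z(FA) = -0.842
c = −½·(z(H) + z(FA)) = 0.242
c > 0 → conservative criterion (biased toward responding “no”).

conservative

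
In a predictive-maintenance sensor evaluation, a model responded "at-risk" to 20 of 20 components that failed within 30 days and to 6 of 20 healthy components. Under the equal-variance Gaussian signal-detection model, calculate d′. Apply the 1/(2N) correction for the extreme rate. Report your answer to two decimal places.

The hit rate is 20/20 = 1, so apply the 1/(2N) correction: H → 1 − 1/(2·20) = 0.97500.
z(H) = z(0.97500) = 1.960
z(FA) = z(0.30000) = -0.524
d' = 1.960 − (-0.524) = 2.484

d′ = 2.48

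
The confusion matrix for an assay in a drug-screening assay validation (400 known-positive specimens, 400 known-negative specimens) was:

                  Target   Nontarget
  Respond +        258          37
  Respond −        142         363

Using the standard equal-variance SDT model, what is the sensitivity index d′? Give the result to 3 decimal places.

d′ = 1.697

H = 258/400 = 0.6450
FA = 37/400 = 0.0925
Φ⁻¹(H) = Φ⁻¹(0.6450) = 0.3719
Φ⁻¹(FA) = Φ⁻¹(0.0925) = -1.3255
d' = z(H) − z(FA) = 0.3719 − (-1.3255) = 1.6974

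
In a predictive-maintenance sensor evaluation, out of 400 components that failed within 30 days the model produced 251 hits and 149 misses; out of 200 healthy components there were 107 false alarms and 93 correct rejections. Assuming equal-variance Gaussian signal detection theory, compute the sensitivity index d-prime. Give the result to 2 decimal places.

H = 251/400 = 0.6275
FA = 107/200 = 0.5350
z(H) = z(0.6275) = 0.3252
z(FA) = z(0.5350) = 0.0878
d' = z(H) − z(FA) = 0.3252 − 0.0878 = 0.2374

d-prime = 0.24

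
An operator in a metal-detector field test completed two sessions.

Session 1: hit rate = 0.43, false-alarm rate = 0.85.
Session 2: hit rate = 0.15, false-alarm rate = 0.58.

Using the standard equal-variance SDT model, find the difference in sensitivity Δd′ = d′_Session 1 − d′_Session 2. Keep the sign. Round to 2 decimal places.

Δd′ = 0.03

Session 1: z(0.43) = -0.176, z(0.85) = 1.036, d' = -1.212
Session 2: z(0.15) = -1.036, z(0.58) = 0.202, d' = -1.238
Δd' = d'_Session 1 − d'_Session 2 = -1.212 − (-1.238) = 0.026
Session 1 has the higher sensitivity.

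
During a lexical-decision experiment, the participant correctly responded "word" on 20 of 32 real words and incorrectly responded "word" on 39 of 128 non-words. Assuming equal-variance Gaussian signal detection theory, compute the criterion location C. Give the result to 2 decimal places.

H = 20/32 = 0.6250
FA = 39/128 = 0.3047
Φ⁻¹(H) = Φ⁻¹(0.6250) = 0.319
Φ⁻¹(FA) = Φ⁻¹(0.3047) = -0.511
c = −½·[z(H) + z(FA)] = −0.5 × (0.319 + (-0.511)) = 0.096
c > 0: the participant has a conservative response bias.

C = 0.10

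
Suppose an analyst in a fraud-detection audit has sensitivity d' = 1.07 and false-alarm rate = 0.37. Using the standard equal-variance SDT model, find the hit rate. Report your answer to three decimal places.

z(false-alarm rate) = z(0.37) = -0.3319
z(H) = z(FA) + d' = -0.3319 + 1.07 = 0.7381
hit rate = Φ(0.7381) = 0.7698

hit rate = 0.770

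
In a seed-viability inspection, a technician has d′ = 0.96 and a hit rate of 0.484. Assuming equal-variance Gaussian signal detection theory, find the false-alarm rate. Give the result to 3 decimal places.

false-alarm rate = 0.159

z(hit rate) = z(0.484) = -0.0401
z(FA) = z(H) − d' = -0.0401 − 0.96 = -1.0001
false-alarm rate = Φ(-1.0001) = 0.1586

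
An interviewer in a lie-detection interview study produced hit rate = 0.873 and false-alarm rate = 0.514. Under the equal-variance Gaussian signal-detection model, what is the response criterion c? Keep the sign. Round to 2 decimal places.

Φ⁻¹(0.873) = 1.141, Φ⁻¹(0.514) = 0.035
c = −½·[z(H) + z(FA)] = −0.5 × (1.141 + 0.035) = -0.588
c < 0: the interviewer has a liberal response bias.

c = -0.59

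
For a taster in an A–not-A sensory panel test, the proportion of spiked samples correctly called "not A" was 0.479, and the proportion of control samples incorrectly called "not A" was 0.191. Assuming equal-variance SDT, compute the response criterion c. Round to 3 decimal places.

c = 0.463

z(H) = z(0.479) = -0.0527
z(FA) = z(0.191) = -0.8742
c = −½·[z(H) + z(FA)] = −0.5 × (-0.0527 + (-0.8742)) = 0.46345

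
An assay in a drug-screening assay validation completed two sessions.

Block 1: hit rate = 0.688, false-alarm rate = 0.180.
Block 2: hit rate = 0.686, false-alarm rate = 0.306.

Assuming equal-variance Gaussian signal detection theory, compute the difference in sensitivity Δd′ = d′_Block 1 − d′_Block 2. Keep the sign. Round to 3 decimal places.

Δd′ = 0.414

Block 1: z(0.688) = 0.4902, z(0.180) = -0.9154, d' = 1.4056
Block 2: z(0.686) = 0.4845, z(0.306) = -0.5072, d' = 0.9917
Δd' = d'_Block 1 − d'_Block 2 = 1.4056 − 0.9917 = 0.4139
Block 1 has the higher sensitivity.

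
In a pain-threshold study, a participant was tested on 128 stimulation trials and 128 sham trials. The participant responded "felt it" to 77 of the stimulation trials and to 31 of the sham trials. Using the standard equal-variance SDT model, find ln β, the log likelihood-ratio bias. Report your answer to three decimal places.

H = 77/128 = 0.6016
FA = 31/128 = 0.2422
z(H) = z(0.6016) = 0.2575
z(FA) = z(0.2422) = -0.6992
ln β = −½·[z(H)² − z(FA)²] = −0.5 × (0.0663 − 0.4889) = 0.2113

ln β = 0.211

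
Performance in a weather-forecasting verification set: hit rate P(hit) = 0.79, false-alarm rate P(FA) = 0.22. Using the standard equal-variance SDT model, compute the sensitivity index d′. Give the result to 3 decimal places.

d′ = 1.579

z(H) = 0.8064
z(FA) = -0.7722
d' = z(H) − z(FA) = 0.8064 − (-0.7722) = 1.5786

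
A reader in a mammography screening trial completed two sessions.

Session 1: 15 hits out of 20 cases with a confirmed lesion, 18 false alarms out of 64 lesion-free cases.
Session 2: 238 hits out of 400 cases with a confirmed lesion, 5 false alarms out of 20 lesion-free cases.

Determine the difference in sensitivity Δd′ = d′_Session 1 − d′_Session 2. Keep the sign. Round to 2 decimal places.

Session 1: z(0.7500) = 0.674, z(0.2812) = -0.579, d' = 1.253
Session 2: z(0.5950) = 0.240, z(0.2500) = -0.674, d' = 0.914
Δd' = d'_Session 1 − d'_Session 2 = 1.253 − 0.914 = 0.339
Session 1 has the higher sensitivity.

Δd′ = 0.34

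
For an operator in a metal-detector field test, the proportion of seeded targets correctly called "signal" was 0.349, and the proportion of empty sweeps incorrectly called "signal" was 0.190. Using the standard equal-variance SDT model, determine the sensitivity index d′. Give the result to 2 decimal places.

z(0.349) = -0.388, z(0.190) = -0.878
d' = z(H) − z(FA) = -0.388 − (-0.878) = 0.490

d′ = 0.49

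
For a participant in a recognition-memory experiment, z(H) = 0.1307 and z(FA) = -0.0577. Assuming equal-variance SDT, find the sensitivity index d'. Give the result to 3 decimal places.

d' = 0.188

d' = z(H) − z(FA) = 0.1307 − (-0.0577) = 0.1884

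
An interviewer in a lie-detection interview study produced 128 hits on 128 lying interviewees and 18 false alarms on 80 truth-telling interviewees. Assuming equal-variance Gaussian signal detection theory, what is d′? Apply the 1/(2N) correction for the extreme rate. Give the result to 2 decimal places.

d′ = 3.42

The hit rate is 128/128 = 1, so apply the 1/(2N) correction: H → 1 − 1/(2·128) = 0.99609.
z(H) = z(0.99609) = 2.660
z(FA) = z(0.22500) = -0.755
d' = 2.660 − (-0.755) = 3.415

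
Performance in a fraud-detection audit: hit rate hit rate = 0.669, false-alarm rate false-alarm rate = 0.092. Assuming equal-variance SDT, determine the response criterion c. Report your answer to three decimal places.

c = 0.446

z(H) = 0.4372
z(FA) = -1.3285
c = −½·[z(H) + z(FA)] = −0.5 × (0.4372 + (-1.3285)) = 0.44565
c > 0: the analyst has a conservative response bias.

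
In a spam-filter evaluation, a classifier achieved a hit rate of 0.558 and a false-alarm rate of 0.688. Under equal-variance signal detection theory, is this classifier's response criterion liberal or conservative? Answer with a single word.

z(H) = 0.146, z(FA) = 0.490
c = −½·(z(H) + z(FA)) = -0.318
c < 0 → liberal criterion (biased toward responding “yes”).

liberal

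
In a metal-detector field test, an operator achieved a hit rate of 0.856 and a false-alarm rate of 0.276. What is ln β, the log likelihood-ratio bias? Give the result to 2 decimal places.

ln β = -0.39

Φ⁻¹(H) = Φ⁻¹(0.856) = 1.063
Φ⁻¹(FA) = Φ⁻¹(0.276) = -0.595
ln β = −½·[z(H)² − z(FA)²] = −0.5 × (1.130 − 0.354) = -0.388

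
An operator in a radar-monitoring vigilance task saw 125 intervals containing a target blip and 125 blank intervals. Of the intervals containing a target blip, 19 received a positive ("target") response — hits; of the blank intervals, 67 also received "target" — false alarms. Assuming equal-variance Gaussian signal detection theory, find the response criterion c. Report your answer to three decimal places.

H = 19/125 = 0.1520
FA = 67/125 = 0.5360
z(H) = -1.0279
z(FA) = 0.0904
c = −½·[z(H) + z(FA)] = −0.5 × (-1.0279 + 0.0904) = 0.46875

c = 0.469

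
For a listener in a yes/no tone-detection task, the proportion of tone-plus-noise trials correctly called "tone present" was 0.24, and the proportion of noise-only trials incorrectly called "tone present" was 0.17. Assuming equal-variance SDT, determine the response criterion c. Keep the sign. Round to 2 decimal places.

z(H) = z(0.24) = -0.7063
z(FA) = z(0.17) = -0.9542
c = −½·[z(H) + z(FA)] = −0.5 × (-0.7063 + (-0.9542)) = 0.83025
c > 0: the listener has a conservative response bias.

c = 0.83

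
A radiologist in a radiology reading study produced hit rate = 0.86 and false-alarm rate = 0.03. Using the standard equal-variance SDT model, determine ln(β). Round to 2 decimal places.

z(H) = 1.080
z(FA) = -1.881
ln β = −½·[z(H)² − z(FA)²] = −0.5 × (1.166 − 3.538) = 1.186

ln β = 1.19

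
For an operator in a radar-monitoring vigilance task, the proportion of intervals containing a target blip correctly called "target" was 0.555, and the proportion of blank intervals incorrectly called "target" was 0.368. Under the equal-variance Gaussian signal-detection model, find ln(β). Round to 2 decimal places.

z(H) = z(0.555) = 0.138
z(FA) = z(0.368) = -0.337
ln β = −½·[z(H)² − z(FA)²] = −0.5 × (0.019 − 0.114) = 0.0475

ln β = 0.05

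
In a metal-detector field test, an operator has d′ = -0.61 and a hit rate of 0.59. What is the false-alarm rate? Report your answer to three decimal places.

z(hit rate) = z(0.59) = 0.2275
z(FA) = z(H) − d' = 0.2275 − (-0.61) = 0.8375
false-alarm rate = Φ(0.8375) = 0.7988

false-alarm rate = 0.799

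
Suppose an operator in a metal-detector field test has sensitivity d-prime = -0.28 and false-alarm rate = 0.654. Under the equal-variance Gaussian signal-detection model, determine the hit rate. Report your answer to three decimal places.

hit rate = 0.546

z(false-alarm rate) = z(0.654) = 0.3961
z(H) = z(FA) + d' = 0.3961 + (-0.28) = 0.1161
hit rate = Φ(0.1161) = 0.5462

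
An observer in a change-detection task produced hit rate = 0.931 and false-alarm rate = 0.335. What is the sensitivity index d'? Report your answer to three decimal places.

d' = 1.909

z(H) = 1.4833
z(FA) = -0.4261
d' = z(H) − z(FA) = 1.4833 − (-0.4261) = 1.9094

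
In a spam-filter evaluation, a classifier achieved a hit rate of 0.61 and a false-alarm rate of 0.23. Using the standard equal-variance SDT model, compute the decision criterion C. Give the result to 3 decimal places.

C = 0.230

z(H) = z(0.61) = 0.2793
z(FA) = z(0.23) = -0.7388
c = −½·[z(H) + z(FA)] = −0.5 × (0.2793 + (-0.7388)) = 0.22975
c > 0: the classifier has a conservative response bias.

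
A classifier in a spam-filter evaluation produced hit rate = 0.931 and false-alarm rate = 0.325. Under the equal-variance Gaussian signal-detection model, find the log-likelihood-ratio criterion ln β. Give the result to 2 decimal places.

Φ⁻¹(H) = Φ⁻¹(0.931) = 1.483
Φ⁻¹(FA) = Φ⁻¹(0.325) = -0.454
ln β = −½·[z(H)² − z(FA)²] = −0.5 × (2.199 − 0.206) = -0.9965

ln β = -1.00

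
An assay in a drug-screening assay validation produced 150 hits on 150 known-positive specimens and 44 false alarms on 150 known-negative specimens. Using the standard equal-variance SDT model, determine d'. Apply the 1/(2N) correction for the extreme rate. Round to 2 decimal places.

The hit rate is 150/150 = 1, so apply the 1/(2N) correction: H → 1 − 1/(2·150) = 0.99667.
z(H) = z(0.99667) = 2.713
z(FA) = z(0.29333) = -0.544
d' = 2.713 − (-0.544) = 3.257

d' = 3.26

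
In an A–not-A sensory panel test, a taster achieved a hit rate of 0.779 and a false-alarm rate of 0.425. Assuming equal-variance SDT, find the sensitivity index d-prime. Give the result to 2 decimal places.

Φ⁻¹(H) = Φ⁻¹(0.779) = 0.769
Φ⁻¹(FA) = Φ⁻¹(0.425) = -0.189
d' = z(H) − z(FA) = 0.769 − (-0.189) = 0.958

d-prime = 0.96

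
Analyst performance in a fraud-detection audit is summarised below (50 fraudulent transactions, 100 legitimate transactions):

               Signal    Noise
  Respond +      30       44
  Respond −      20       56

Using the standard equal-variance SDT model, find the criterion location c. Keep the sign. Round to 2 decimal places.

H = 30/50 = 0.6000
FA = 44/100 = 0.4400
Φ⁻¹(H) = 0.253
Φ⁻¹(FA) = -0.151
c = −½·[z(H) + z(FA)] = −0.5 × (0.253 + (-0.151)) = -0.051

c = -0.05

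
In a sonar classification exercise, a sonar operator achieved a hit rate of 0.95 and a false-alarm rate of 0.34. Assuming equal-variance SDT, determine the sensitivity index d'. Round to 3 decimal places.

d' = 2.057

z(0.95) = 1.6449, z(0.34) = -0.4125
d' = z(H) − z(FA) = 1.6449 − (-0.4125) = 2.0574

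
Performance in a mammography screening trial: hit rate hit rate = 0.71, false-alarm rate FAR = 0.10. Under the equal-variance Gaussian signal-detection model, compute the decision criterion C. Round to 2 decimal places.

C = 0.36

z(H) = 0.5534
z(FA) = -1.2816
c = −½·[z(H) + z(FA)] = −0.5 × (0.5534 + (-1.2816)) = 0.3641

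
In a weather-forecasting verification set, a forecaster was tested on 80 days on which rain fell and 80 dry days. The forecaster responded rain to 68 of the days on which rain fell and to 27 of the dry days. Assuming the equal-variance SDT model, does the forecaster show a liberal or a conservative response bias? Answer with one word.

z(H) = 1.036, z(FA) = -0.419
c = −½·(z(H) + z(FA)) = -0.3085
c < 0 → liberal criterion (biased toward responding “yes”).

liberal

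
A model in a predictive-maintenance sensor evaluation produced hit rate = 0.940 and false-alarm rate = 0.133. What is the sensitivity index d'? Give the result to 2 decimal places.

z(H) = z(0.940) = 1.555
z(FA) = z(0.133) = -1.112
d' = z(H) − z(FA) = 1.555 − (-1.112) = 2.667

d' = 2.67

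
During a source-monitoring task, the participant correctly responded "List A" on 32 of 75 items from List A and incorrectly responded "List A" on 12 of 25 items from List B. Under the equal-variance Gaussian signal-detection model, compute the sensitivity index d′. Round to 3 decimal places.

d′ = -0.135

H = 32/75 = 0.4267
FA = 12/25 = 0.4800
Φ⁻¹(H) = -0.1848
Φ⁻¹(FA) = -0.0502
d' = z(H) − z(FA) = -0.1848 − (-0.0502) = -0.1346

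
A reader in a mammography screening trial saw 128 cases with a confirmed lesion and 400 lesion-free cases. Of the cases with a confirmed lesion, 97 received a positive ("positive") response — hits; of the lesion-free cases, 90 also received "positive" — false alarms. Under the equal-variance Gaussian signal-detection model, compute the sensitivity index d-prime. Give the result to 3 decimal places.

H = 97/128 = 0.7578
FA = 90/400 = 0.2250
z(H) = z(0.7578) = 0.6992
z(FA) = z(0.2250) = -0.7554
d' = z(H) − z(FA) = 0.6992 − (-0.7554) = 1.4546

d-prime = 1.455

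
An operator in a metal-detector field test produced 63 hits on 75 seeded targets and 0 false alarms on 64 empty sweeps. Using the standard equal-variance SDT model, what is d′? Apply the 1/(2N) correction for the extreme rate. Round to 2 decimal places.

The false-alarm rate is 0/64 = 0, so apply the 1/(2N) correction: FA → 1/(2·64) = 0.00781.
z(H) = z(0.84000) = 0.994
z(FA) = z(0.00781) = -2.418
d' = 0.994 − (-2.418) = 3.412

d′ = 3.41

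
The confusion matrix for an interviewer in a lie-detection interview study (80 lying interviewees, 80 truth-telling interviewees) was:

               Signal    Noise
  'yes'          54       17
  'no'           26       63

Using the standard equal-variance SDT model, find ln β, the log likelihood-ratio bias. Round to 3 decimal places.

H = 54/80 = 0.6750
FA = 17/80 = 0.2125
z(0.6750) = 0.4538, z(0.2125) = -0.7978
ln β = −½·[z(H)² − z(FA)²] = −0.5 × (0.2059 − 0.6365) = 0.2153

ln β = 0.215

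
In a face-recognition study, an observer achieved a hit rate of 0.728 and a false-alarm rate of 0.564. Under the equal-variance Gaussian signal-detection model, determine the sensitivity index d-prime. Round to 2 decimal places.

d-prime = 0.45

z(H) = 0.607
z(FA) = 0.161
d' = z(H) − z(FA) = 0.607 − 0.161 = 0.446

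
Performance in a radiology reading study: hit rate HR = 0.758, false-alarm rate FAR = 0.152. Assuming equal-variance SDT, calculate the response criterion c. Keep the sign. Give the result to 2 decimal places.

z(0.758) = 0.6999, z(0.152) = -1.0279
c = −½·[z(H) + z(FA)] = −0.5 × (0.6999 + (-1.0279)) = 0.1640
c > 0: the radiologist has a conservative response bias.

c = 0.16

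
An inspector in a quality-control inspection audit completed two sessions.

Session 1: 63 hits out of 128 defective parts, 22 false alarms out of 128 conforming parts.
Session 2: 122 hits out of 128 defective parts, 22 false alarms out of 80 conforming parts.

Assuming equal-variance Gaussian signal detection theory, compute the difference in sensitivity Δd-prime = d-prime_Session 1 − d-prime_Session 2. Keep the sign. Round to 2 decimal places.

Session 1: z(0.4922) = -0.020, z(0.1719) = -0.947, d' = 0.927
Session 2: z(0.9531) = 1.676, z(0.2750) = -0.598, d' = 2.274
Δd' = d'_Session 1 − d'_Session 2 = 0.927 − 2.274 = -1.347
Session 2 has the higher sensitivity.

Δd-prime = -1.35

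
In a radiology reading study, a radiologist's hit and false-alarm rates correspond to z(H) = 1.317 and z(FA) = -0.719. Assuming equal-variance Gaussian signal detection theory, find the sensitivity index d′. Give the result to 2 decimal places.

d′ = 2.04

d' = z(H) − z(FA) = 1.317 − (-0.719) = 2.036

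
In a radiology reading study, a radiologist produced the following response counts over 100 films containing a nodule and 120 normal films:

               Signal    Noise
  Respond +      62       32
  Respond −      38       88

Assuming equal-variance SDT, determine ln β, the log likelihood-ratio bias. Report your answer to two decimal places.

H = 62/100 = 0.6200
FA = 32/120 = 0.2667
z(0.6200) = 0.305, z(0.2667) = -0.623
ln β = −½·[z(H)² − z(FA)²] = −0.5 × (0.093 − 0.388) = 0.1475

ln β = 0.15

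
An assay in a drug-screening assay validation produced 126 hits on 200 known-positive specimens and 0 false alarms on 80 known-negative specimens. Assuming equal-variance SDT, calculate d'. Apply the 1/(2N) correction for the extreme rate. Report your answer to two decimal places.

d' = 2.83

The false-alarm rate is 0/80 = 0, so apply the 1/(2N) correction: FA → 1/(2·80) = 0.00625.
z(H) = z(0.63000) = 0.332
z(FA) = z(0.00625) = -2.498
d' = 0.332 − (-2.498) = 2.830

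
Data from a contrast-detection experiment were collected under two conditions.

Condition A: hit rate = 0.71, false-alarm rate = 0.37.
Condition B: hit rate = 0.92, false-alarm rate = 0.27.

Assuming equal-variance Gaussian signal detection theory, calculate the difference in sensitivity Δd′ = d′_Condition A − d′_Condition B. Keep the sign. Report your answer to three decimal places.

Condition A: z(0.71) = 0.5534, z(0.37) = -0.3319, d' = 0.8853
Condition B: z(0.92) = 1.4051, z(0.27) = -0.6128, d' = 2.0179
Δd' = d'_Condition A − d'_Condition B = 0.8853 − 2.0179 = -1.1326
Condition B has the higher sensitivity.

Δd′ = -1.133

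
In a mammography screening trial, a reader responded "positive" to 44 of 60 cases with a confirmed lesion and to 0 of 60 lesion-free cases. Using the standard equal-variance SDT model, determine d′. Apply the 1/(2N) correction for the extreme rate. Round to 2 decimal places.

The false-alarm rate is 0/60 = 0, so apply the 1/(2N) correction: FA → 1/(2·60) = 0.00833.
z(H) = z(0.73333) = 0.623
z(FA) = z(0.00833) = -2.394
d' = 0.623 − (-2.394) = 3.017

d′ = 3.02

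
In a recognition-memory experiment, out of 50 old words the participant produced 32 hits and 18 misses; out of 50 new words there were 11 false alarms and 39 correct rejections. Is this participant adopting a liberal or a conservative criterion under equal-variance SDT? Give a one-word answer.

z(H) = 0.358, z(FA) = -0.772
c = −½·(z(H) + z(FA)) = 0.207
c > 0 → conservative criterion (biased toward responding “no”).

conservative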